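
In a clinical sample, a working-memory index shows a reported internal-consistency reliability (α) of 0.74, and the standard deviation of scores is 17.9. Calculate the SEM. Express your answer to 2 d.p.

9.13

SEM = 17.90000 × √(1 − 0.74000) = 17.90000 × √0.26000 ≈ 17.90000 × 0.50990 ≈ 9.12724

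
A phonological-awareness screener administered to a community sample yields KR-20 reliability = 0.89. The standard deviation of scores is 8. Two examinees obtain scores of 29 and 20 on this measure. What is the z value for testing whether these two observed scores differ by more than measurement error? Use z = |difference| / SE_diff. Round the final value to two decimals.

2.40

SEM = 8.000 · √(1 − 0.890) = 8.000 · √0.110 ≈ 8.000 · 0.332 ≈ 2.653
Standard error of the difference = 2.653·√2 ≈ 3.752
z = 9 / 3.752 ≈ 2.399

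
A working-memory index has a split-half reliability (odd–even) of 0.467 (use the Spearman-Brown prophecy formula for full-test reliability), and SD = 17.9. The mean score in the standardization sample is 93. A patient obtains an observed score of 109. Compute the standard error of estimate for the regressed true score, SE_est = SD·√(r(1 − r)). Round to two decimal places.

8.61

r_full = 2·0.467 / (1 + 0.467) ≈ 0.637
SE_est = SD * √(r(1 − r)) = 17.900 * √0.231 ≈ 17.900 * 0.481 ≈ 8.609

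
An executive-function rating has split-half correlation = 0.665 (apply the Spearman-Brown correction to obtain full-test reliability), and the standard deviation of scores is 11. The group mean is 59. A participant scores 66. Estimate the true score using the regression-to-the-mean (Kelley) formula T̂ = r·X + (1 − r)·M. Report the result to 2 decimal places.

64.59

Spearman-Brown: r = 2(0.665) / (1 + 0.665) = 1.3300 / 1.6650 ≈ 0.7988
T̂ = r·X + (1 − r)·M = 0.7988·66 + 0.2012·59 ≈ 52.7207 + 11.8709 ≈ 64.5916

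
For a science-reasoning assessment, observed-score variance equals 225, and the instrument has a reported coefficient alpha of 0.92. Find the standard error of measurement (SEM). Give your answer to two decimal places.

4.24

SD = √225 = 15.0000
SEM = 15.0000 × √(1 − 0.9200) = 15.0000 × √0.0800 ≈ 15.0000 × 0.2828 ≈ 4.2426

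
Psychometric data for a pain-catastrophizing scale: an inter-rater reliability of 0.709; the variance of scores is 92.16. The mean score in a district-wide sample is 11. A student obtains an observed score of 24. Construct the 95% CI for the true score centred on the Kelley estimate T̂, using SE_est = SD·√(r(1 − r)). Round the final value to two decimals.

[11.67, 28.76]

SD = √92.16 ≈ 9.6000
T̂ = 0.7090(24) + 0.2910(11) ≈ 20.2170
SE_est = 9.6000×√(0.7090×0.2910) ≈ 4.3605
95% CI: 20.2170 ± 8.5467 ≈ (11.6703, 28.7637)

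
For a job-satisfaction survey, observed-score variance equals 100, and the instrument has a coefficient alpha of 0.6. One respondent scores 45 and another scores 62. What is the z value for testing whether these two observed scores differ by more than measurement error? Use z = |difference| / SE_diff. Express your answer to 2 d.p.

SD = √100 = 10.00000
SEM = 10.00000 · √(1 − 0.60000) = 10.00000 · √0.40000 ≈ 10.00000 · 0.63246 ≈ 6.32456
SE_diff = √2 · SEM ≈ 8.94427
z = 17 / 8.94427 ≈ 1.90066

1.90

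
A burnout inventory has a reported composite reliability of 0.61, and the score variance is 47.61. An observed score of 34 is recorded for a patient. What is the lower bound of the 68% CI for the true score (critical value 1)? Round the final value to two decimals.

σ = 47.61^(1/2) = 6.90000
SEM = 6.90000×√(1 − 0.61000) ≈ 4.30905
1 × SEM ≈ 4.30905
Lower limit = 34 − 4.30905 ≈ 29.69095

29.69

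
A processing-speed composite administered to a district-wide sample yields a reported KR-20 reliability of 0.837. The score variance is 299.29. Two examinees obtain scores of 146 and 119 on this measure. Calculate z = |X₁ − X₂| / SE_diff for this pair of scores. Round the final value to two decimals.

SD = √299.29 ≈ 17.300
SEM = 17.300 · √(1 − 0.837) = 17.300 · √0.163 ≈ 17.300 · 0.404 ≈ 6.985
Standard error of the difference = 6.985·√2 ≈ 9.878
z = 27 / 9.878 ≈ 2.733

2.73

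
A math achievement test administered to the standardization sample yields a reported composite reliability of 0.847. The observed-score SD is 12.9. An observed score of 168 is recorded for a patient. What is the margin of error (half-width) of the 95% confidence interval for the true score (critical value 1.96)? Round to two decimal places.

9.89

SEM = 12.9000 · √(1 − 0.8470) = 12.9000 · √0.1530 ≈ 12.9000 · 0.3912 ≈ 5.0459
1.96 · SEM ≈ 9.8899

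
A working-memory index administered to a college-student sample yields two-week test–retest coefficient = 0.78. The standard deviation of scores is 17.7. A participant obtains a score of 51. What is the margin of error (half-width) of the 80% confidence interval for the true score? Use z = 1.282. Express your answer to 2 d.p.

10.64

SEM = 17.7000 × √(1 − 0.7800) = 17.7000 × √0.2200 ≃ 17.7000 × 0.4690 ≃ 8.3020
1.282 × SEM ≃ 10.6432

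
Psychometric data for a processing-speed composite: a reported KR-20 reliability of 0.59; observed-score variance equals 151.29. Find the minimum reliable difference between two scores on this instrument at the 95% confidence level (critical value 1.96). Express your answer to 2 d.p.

SD = √151.29 = 12.3000
SEM = 12.3000 · √(1 − 0.5900) = 12.3000 · √0.4100 ≃ 12.3000 · 0.6403 ≃ 7.8758
Standard error of the difference = 7.8758·√2 ≃ 11.1381
Minimum reliable difference = 1.96 · SE_diff ≃ 1.96 · 11.1381 ≃ 21.8307

21.83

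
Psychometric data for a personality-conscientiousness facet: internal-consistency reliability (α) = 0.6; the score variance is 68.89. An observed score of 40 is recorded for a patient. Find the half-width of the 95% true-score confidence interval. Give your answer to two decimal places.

10.29

SD = √68.89 ≃ 8.30000
SEM = 8.30000 × √(1 − 0.60000) = 8.30000 × √0.40000 ≃ 8.30000 × 0.63246 ≃ 5.24938
1.96 × SEM ≃ 10.28879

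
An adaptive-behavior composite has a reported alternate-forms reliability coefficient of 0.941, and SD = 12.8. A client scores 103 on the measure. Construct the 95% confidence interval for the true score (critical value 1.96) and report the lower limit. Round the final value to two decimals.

SEM = 12.8000 × √(1 − 0.9410) = 12.8000 × √0.0590 ≈ 12.8000 × 0.2429 ≈ 3.1091
Margin = 1.96 × 3.1091 ≈ 6.0939
Lower limit = 103 − 6.0939 ≈ 96.9061

96.91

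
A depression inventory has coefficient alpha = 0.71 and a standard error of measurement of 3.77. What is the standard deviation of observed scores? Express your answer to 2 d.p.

7.00

SD = 3.77 / √(1 − 0.71) ≈ 7.001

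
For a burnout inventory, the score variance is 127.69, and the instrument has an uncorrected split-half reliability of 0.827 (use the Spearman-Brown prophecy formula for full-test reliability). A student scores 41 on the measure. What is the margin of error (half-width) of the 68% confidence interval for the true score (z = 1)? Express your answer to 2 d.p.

σ = 127.69^(1/2) = 11.300
r_full = 2·0.827 / (1 + 0.827) ≈ 0.905
SEM = 11.300×√(1 − 0.905) ≈ 3.477
Half-width = 1×3.477 ≈ 3.477

3.48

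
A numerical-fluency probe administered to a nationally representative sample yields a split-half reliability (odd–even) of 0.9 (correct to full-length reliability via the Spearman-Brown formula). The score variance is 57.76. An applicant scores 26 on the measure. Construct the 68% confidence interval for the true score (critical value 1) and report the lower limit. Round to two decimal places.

24.26

SD = √57.76 ≃ 7.6000
Full-length reliability (Spearman-Brown) = 2(0.9)/(1+0.9) ≃ 0.9474
SEM = 7.6000×√(1 − 0.9474) ≃ 1.7436
Half-width = 1×1.7436 ≃ 1.7436
Lower limit = 26 − 1.7436 ≃ 24.2564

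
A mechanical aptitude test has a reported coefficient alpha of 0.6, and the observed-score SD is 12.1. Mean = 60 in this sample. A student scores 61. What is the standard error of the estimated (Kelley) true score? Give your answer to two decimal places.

SE_est = SD · √(r(1 − r)) = 12.100 · √0.240 ≈ 12.100 · 0.490 ≈ 5.928

5.93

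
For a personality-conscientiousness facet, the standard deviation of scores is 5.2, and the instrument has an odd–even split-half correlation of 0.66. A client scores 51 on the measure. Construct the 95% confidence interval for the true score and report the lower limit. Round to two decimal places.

46.39

r_full = 2·0.66 / (1 + 0.66) ≈ 0.7952
SEM = 5.2000 · √(1 − 0.7952) = 5.2000 · √0.2048 ≈ 5.2000 · 0.4526 ≈ 2.3534
Margin = 1.96 · 2.3534 ≈ 4.6126
Lower bound: 51 − 4.6126 = 46.3874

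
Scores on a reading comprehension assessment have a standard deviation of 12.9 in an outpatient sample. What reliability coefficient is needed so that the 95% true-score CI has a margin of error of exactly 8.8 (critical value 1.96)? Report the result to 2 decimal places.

SEM needed = half-width / z = 8.8/1.96 ≈ 4.490
r = 1 − (SEM / SD)² = 1 − (4.490 / 12.9)² ≈ 1 − 0.121 ≈ 0.879

0.88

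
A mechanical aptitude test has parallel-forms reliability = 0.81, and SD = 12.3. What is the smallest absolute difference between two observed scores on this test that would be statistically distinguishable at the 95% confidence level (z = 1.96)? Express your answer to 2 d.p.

14.86

SEM = 12.3000 · √(1 − 0.8100) = 12.3000 · √0.1900 ≈ 12.3000 · 0.4359 ≈ 5.3614
SE_diff = SEM · √2 ≈ 5.3614 · 1.4142 ≈ 7.5822
Smallest detectable difference = 1.96·7.5822 ≈ 14.8612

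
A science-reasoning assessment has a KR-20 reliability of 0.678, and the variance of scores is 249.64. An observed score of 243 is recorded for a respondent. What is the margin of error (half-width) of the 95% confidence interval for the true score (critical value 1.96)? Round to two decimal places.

SD = √249.64 ≈ 15.800
SEM = 15.800 · √(1 − 0.678) = 15.800 · √0.322 ≈ 15.800 · 0.567 ≈ 8.966
Half-width = 1.96·8.966 ≈ 17.573

17.57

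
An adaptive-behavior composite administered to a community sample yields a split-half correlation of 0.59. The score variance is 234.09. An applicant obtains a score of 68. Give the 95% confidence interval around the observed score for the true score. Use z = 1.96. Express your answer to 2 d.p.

[52.77, 83.23]

σ = 234.09^(1/2) = 15.30000
Spearman-Brown: r = 2(0.59) / (1 + 0.59) = 1.18000 / 1.59000 ≈ 0.74214
SEM = 15.30000×√(1 − 0.74214) ≈ 7.76935
Margin = 1.96 × 7.76935 ≈ 15.22793
95% CI: 68 ± 15.22793 = [52.77207, 83.22793]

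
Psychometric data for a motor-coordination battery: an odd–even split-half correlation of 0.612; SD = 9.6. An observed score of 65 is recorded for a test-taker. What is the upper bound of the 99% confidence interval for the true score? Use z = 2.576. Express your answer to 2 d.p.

Full-length reliability (Spearman-Brown) = 2(0.612)/(1+0.612) ≈ 0.7593
SEM = 9.6000 · √(1 − 0.7593) = 9.6000 · √0.2407 ≈ 9.6000 · 0.4906 ≈ 4.7098
2.576 · SEM ≈ 12.1325
Upper limit = 65 + 12.1325 ≈ 77.1325

77.13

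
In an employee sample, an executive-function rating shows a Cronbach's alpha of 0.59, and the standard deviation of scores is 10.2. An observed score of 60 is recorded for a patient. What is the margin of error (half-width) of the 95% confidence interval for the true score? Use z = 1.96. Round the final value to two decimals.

The standard error of measurement is 10.20000*√(1 − 0.59000) ≈ 10.20000*0.64031 ≈ 6.53119.
1.96 * SEM ≈ 12.80113

12.80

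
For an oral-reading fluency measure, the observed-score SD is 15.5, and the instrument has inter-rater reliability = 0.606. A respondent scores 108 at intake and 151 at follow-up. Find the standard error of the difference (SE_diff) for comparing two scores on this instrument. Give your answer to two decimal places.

SEM = 15.50000 · √(1 − 0.60600) = 15.50000 · √0.39400 ≃ 15.50000 · 0.62769 ≃ 9.72926
SE_diff = √2 · SEM ≃ 13.75925

13.76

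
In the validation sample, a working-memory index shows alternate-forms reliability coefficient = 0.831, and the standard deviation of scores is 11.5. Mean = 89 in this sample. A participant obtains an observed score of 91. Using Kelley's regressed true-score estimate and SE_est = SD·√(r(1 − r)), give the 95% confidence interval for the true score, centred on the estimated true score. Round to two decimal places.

[82.22, 99.11]

Estimated true score = 0.8310·91 + (1 − 0.8310)·89 ≈ 90.6620
SE_est = SD · √(r(1 − r)) = 11.5000 · √0.1404 ≈ 11.5000 · 0.3748 ≈ 4.3096
CI = 90.6620 ± 1.96 · 4.3096 → [82.2151, 99.1089]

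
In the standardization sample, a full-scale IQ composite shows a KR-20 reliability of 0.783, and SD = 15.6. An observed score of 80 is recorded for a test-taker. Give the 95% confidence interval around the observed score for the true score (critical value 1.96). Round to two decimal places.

SEM = 15.600·√(1 − 0.783) ≃ 7.267
Half-width = 1.96·7.267 ≃ 14.243
Interval: (65.757, 94.243)

[65.76, 94.24]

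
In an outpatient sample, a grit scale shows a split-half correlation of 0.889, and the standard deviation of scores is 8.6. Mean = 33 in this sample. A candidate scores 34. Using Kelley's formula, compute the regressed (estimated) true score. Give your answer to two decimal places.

33.94

Full-length reliability (Spearman-Brown) = 2(0.889)/(1+0.889) ≈ 0.9412
Estimated true score = 0.9412×34 + (1 − 0.9412)×33 ≈ 33.9412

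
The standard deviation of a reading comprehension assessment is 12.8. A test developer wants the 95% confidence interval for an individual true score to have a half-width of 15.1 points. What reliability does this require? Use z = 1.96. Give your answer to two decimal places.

Required SEM = 15.1 / 1.96 ≈ 7.704
r = 1 − (7.704/12.8)² ≈ 1 − 0.362 ≈ 0.638

0.64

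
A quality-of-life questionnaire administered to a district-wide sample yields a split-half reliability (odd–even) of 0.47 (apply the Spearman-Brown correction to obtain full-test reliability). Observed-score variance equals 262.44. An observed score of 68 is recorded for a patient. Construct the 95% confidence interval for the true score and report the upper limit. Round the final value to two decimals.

SD = √262.44 = 16.2000
Spearman-Brown: r = 2(0.47) / (1 + 0.47) = 0.9400 / 1.4700 ≈ 0.6395
SEM = 16.2000 · √(1 − 0.6395) = 16.2000 · √0.3605 ≈ 16.2000 · 0.6005 ≈ 9.7273
Half-width = 1.96·9.7273 ≈ 19.0656
Upper bound: 68 + 19.0656 = 87.0656

87.07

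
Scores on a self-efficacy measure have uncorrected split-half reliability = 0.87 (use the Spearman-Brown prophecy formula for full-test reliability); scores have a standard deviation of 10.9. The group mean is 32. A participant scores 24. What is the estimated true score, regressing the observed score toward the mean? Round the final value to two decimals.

Spearman-Brown: r = 2(0.87) / (1 + 0.87) = 1.7400 / 1.8700 ≃ 0.9305
Estimated true score = 0.9305×24 + (1 − 0.9305)×32 ≃ 24.5561

24.56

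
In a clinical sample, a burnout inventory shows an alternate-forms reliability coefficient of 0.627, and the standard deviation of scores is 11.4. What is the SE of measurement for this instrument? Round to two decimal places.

6.96

SEM = 11.400 * √(1 − 0.627) = 11.400 * √0.373 ≈ 11.400 * 0.611 ≈ 6.962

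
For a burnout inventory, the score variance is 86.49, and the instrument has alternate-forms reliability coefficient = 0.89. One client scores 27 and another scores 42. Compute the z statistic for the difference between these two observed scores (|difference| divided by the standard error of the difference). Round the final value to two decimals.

σ = 86.49^(1/2) = 9.30000
SEM = 9.30000 * √(1 − 0.89000) = 9.30000 * √0.11000 ≈ 9.30000 * 0.33166 ≈ 3.08446
SE_diff = √2 * SEM ≈ 4.36209
z = 15 / 4.36209 ≈ 3.43872

3.44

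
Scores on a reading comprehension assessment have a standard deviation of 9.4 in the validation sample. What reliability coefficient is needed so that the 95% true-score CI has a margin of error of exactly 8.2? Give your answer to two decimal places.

SEM needed = half-width / z = 8.2/1.96 ≈ 4.184
r = 1 − (4.184/9.4)² ≈ 1 − 0.198 ≈ 0.802

0.80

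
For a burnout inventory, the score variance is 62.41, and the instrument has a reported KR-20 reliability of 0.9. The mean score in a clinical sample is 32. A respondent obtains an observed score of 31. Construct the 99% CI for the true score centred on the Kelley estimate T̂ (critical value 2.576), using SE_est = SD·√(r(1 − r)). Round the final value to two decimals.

[24.99, 37.21]

σ = 62.41^(1/2) = 7.90000
T̂ = r·X + (1 − r)·M = 0.90000×31 + 0.10000×32 = 27.90000 + 3.20000 ≈ 31.10000
SE_est = SD × √(r(1 − r)) = 7.90000 × √0.09000 ≈ 7.90000 × 0.30000 ≈ 2.37000
99% CI: 31.10000 ± 6.10512 ≈ (24.99488, 37.20512)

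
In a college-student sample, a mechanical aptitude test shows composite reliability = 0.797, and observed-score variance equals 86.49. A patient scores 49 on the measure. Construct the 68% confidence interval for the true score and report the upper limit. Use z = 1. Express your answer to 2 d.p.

53.19

σ = 86.49^(1/2) = 9.300
The standard error of measurement is 9.300×√(1 − 0.797) ≈ 9.300×0.451 ≈ 4.190.
1 × SEM ≈ 4.190
Upper bound: 49 + 4.190 = 53.190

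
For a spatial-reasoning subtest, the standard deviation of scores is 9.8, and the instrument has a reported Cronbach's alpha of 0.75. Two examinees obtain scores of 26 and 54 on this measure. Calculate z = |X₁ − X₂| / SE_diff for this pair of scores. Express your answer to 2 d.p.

The standard error of measurement is 9.800×√(1 − 0.750) ≈ 9.800×0.500 ≈ 4.900.
SE_diff = SEM × √2 ≈ 4.900 × 1.414 ≈ 6.930
z = 28 / 6.930 ≈ 4.041

4.04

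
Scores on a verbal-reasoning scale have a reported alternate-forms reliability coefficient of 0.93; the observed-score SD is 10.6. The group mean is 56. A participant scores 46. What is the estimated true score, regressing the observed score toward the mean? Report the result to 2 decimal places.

T̂ = r·X + (1 − r)·M = 0.930*46 + 0.070*56 = 42.780 + 3.920 ≈ 46.700

46.70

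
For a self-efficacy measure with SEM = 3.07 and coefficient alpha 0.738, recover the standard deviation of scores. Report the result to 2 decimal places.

6.00

σ = SEM·(1 − r)^(−1/2) ≈ 3.07×1.954 ≈ 5.998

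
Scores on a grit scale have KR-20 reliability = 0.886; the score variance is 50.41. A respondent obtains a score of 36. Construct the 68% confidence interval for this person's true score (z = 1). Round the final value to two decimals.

SD = √50.41 ≈ 7.100
The standard error of measurement is 7.100*√(1 − 0.886) ≈ 7.100*0.338 ≈ 2.397.
Margin = 1 * 2.397 ≈ 2.397
Interval: (33.603, 38.397)

[33.60, 38.40]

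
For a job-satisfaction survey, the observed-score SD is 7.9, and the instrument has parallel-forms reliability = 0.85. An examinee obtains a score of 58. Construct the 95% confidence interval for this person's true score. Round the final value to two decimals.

SEM = 7.9000 · √(1 − 0.8500) = 7.9000 · √0.1500 ≈ 7.9000 · 0.3873 ≈ 3.0597
1.96 · SEM ≈ 5.9969
Interval: (52.0031, 63.9969)

[52.00, 64.00]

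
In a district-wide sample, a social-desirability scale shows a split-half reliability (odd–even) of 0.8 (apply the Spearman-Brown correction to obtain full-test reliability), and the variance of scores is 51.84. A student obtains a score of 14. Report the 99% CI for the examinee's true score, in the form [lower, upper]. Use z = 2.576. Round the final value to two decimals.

[7.82, 20.18]

SD = √51.84 ≃ 7.2000
Full-length reliability (Spearman-Brown) = 2(0.8)/(1+0.8) ≃ 0.8889
SEM = 7.2000*√(1 − 0.8889) ≃ 2.4000
2.576 * SEM ≃ 6.1824
Interval: (7.8176, 20.1824)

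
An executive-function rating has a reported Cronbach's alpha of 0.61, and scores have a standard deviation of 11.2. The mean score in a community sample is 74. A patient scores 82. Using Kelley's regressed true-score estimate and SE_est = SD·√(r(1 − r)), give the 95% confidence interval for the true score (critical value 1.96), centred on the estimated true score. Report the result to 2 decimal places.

Estimated true score = 0.6100×82 + (1 − 0.6100)×74 ≃ 78.8800
SE_est = SD × √(r(1 − r)) = 11.2000 × √0.2379 ≃ 11.2000 × 0.4877 ≃ 5.4628
CI = 78.8800 ± 1.96 × 5.4628 → [68.1729, 89.5871]

[68.17, 89.59]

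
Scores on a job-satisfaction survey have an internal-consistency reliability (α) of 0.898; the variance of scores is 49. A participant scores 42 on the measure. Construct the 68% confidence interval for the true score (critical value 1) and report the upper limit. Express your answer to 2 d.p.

44.24

SD = √49 = 7.000
SEM = 7.000 · √(1 − 0.898) = 7.000 · √0.102 ≈ 7.000 · 0.319 ≈ 2.236
Half-width = 1·2.236 ≈ 2.236
Upper bound: 42 + 2.236 = 44.236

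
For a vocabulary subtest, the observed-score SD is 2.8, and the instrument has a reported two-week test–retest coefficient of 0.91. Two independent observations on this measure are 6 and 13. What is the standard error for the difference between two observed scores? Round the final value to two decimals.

1.19

SEM = 2.80000 × √(1 − 0.91000) = 2.80000 × √0.09000 ≈ 2.80000 × 0.30000 ≈ 0.84000
Standard error of the difference = 0.84000·√2 ≈ 1.18794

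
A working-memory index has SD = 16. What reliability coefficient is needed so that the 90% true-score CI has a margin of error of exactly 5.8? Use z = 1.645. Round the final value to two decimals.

Required SEM = 5.8 / 1.645 ≃ 3.5258
r = 1 − (SEM / SD)² = 1 − (3.5258 / 16)² ≃ 1 − 0.0486 ≃ 0.9514

0.95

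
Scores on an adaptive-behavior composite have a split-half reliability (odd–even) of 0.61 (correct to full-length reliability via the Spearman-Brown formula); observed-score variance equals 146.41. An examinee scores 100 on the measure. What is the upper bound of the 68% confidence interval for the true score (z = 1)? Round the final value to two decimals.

SD = √146.41 = 12.1000
Full-length reliability (Spearman-Brown) = 2(0.61)/(1+0.61) ≈ 0.7578
The standard error of measurement is 12.1000·√(1 − 0.7578) ≈ 12.1000·0.4922 ≈ 5.9553.
Margin = 1 · 5.9553 ≈ 5.9553
Upper limit = 100 + 5.9553 ≈ 105.9553

105.96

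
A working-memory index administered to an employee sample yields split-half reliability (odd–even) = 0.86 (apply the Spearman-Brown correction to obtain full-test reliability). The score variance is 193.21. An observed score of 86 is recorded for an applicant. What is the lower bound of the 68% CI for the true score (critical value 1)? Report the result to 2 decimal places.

82.19

SD = √193.21 ≈ 13.9000
Spearman-Brown: r = 2(0.86) / (1 + 0.86) = 1.7200 / 1.8600 ≈ 0.9247
SEM = 13.9000 * √(1 − 0.9247) = 13.9000 * √0.0753 ≈ 13.9000 * 0.2744 ≈ 3.8135
Margin = 1 * 3.8135 ≈ 3.8135
Lower bound: 86 − 3.8135 = 82.1865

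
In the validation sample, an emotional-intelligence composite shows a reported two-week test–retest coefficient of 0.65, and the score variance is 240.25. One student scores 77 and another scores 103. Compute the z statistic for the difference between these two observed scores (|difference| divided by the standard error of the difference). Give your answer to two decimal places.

2.00

σ = 240.25^(1/2) = 15.5000
The standard error of measurement is 15.5000*√(1 − 0.6500) ≈ 15.5000*0.5916 ≈ 9.1699.
SE_diff = SEM * √2 ≈ 9.1699 * 1.4142 ≈ 12.9682
z = |77 − 103| / 12.9682 = 26 / 12.9682 ≈ 2.0049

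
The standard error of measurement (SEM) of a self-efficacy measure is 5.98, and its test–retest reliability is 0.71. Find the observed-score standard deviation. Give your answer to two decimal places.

11.10

SD = SEM / √(1 − r) = 5.98 / √0.2900 ≈ 5.98 / 0.5385 ≈ 11.1046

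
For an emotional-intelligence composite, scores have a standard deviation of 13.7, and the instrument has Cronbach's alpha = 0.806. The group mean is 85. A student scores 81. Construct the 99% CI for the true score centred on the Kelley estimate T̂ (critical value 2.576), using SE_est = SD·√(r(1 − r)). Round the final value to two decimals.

[67.82, 95.73]

Estimated true score = 0.8060*81 + (1 − 0.8060)*85 ≈ 81.7760
SE_est = 13.7000·√[r(1 − r)] ≈ 5.4174
CI = 81.7760 ± 2.576 * 5.4174 → [67.8208, 95.7312]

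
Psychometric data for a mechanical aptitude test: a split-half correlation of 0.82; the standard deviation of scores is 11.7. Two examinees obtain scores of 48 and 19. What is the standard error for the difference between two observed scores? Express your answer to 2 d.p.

Spearman-Brown: r = 2(0.82) / (1 + 0.82) = 1.640 / 1.820 ≈ 0.901
SEM = 11.700 · √(1 − 0.901) = 11.700 · √0.099 ≈ 11.700 · 0.314 ≈ 3.679
SE_diff = SEM · √2 ≈ 3.679 · 1.414 ≈ 5.204

5.20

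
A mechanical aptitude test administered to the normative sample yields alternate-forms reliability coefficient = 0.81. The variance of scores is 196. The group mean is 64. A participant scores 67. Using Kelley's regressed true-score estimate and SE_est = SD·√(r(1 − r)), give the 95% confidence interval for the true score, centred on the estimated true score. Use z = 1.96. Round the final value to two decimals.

SD = √196 = 14.0000
T̂ = 0.8100(67) + 0.1900(64) ≈ 66.4300
SE_est = SD · √(r(1 − r)) = 14.0000 · √0.1539 ≈ 14.0000 · 0.3923 ≈ 5.4922
95% CI: 66.4300 ± 10.7647 ≈ (55.6653, 77.1947)

[55.67, 77.19]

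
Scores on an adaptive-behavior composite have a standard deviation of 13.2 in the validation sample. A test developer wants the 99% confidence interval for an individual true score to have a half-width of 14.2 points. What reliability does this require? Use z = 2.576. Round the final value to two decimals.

Required SEM = 14.2 / 2.576 ≈ 5.51242
Required reliability = 1 − (SEM/SD)² = 1 − 0.17440 ≈ 0.82560

0.83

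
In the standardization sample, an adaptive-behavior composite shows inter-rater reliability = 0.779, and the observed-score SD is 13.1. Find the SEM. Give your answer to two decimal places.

6.16

SEM = 13.1000 * √(1 − 0.7790) = 13.1000 * √0.2210 ≈ 13.1000 * 0.4701 ≈ 6.1584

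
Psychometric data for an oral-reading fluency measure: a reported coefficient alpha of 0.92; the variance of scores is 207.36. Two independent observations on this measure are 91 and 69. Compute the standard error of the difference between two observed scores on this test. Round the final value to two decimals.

5.76

SD = √207.36 = 14.40000
The standard error of measurement is 14.40000·√(1 − 0.92000) ≈ 14.40000·0.28284 ≈ 4.07294.
SE_diff = √2 · SEM ≈ 5.76000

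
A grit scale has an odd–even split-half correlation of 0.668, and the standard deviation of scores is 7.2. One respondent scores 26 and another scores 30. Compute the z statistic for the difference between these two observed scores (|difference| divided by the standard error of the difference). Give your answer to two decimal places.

r_full = 2·0.668 / (1 + 0.668) ≈ 0.801
SEM = 7.200 × √(1 − 0.801) = 7.200 × √0.199 ≈ 7.200 × 0.446 ≈ 3.212
Standard error of the difference = 3.212·√2 ≈ 4.543
z = |26 − 30| / 4.543 = 4 / 4.543 ≈ 0.881

0.88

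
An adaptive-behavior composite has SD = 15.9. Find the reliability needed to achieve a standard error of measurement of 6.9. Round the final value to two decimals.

r = 1 − (SEM / SD)² = 1 − (6.900 / 15.9)² ≈ 1 − 0.188 ≈ 0.812

0.81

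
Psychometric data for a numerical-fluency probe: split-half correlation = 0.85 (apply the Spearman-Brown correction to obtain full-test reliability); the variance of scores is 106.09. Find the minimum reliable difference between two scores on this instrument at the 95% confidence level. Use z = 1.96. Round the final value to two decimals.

σ = 106.09^(1/2) = 10.3000
r_full = 2·0.85 / (1 + 0.85) ≈ 0.9189
SEM = 10.3000 * √(1 − 0.9189) = 10.3000 * √0.0811 ≈ 10.3000 * 0.2847 ≈ 2.9329
Standard error of the difference = 2.9329·√2 ≈ 4.1477
Minimum reliable difference = 1.96 * SE_diff ≈ 1.96 * 4.1477 ≈ 8.1296

8.13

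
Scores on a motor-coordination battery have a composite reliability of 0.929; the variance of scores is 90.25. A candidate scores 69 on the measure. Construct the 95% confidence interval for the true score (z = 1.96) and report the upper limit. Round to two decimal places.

σ = 90.25^(1/2) = 9.5000
SEM = 9.5000 × √(1 − 0.9290) = 9.5000 × √0.0710 ≈ 9.5000 × 0.2665 ≈ 2.5314
Margin = 1.96 × 2.5314 ≈ 4.9615
Upper bound: 69 + 4.9615 = 73.9615

73.96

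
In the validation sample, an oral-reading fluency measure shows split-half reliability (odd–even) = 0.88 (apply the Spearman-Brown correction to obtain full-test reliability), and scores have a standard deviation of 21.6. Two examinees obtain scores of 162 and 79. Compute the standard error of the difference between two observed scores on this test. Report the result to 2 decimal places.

Full-length reliability (Spearman-Brown) = 2(0.88)/(1+0.88) ≈ 0.9362
SEM = 21.6000*√(1 − 0.9362) ≈ 5.4571
Standard error of the difference = 5.4571·√2 ≈ 7.7176

7.72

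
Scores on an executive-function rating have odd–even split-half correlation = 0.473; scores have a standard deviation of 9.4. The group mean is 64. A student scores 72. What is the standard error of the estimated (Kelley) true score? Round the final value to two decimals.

4.51

Full-length reliability (Spearman-Brown) = 2(0.473)/(1+0.473) ≈ 0.642
SE_est = SD · √(r(1 − r)) = 9.400 · √0.230 ≈ 9.400 · 0.479 ≈ 4.506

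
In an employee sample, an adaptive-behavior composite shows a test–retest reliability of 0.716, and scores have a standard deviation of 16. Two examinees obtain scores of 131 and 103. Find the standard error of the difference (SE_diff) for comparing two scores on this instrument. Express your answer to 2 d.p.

12.06

SEM = 16.0000*√(1 − 0.7160) ≈ 8.5267
Standard error of the difference = 8.5267·√2 ≈ 12.0585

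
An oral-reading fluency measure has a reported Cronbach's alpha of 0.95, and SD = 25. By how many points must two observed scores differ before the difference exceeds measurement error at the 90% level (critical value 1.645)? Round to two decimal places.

SEM = 25.00000·√(1 − 0.95000) ≈ 5.59017
SE_diff = SEM · √2 ≈ 5.59017 · 1.41421 ≈ 7.90569
Minimum reliable difference = 1.645 · SE_diff ≈ 1.645 · 7.90569 ≈ 13.00487

13.00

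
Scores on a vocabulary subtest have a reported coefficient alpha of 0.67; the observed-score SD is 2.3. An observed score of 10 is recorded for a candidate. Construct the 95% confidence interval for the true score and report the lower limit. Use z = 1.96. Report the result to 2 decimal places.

7.41

SEM = 2.300 × √(1 − 0.670) = 2.300 × √0.330 ≈ 2.300 × 0.574 ≈ 1.321
Margin = 1.96 × 1.321 ≈ 2.590
Lower limit = 10 − 2.590 ≈ 7.410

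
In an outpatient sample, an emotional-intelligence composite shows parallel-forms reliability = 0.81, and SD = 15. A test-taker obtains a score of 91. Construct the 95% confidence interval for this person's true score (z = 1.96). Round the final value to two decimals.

[78.18, 103.82]

SEM = 15.0000 × √(1 − 0.8100) = 15.0000 × √0.1900 ≃ 15.0000 × 0.4359 ≃ 6.5383
Half-width = 1.96×6.5383 ≃ 12.8152
CI = 91 ± 12.8152 → [78.1848, 103.8152]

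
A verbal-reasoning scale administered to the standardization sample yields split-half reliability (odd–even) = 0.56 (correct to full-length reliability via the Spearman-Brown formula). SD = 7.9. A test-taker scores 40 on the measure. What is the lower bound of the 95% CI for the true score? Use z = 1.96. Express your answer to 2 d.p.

31.78

Full-length reliability (Spearman-Brown) = 2(0.56)/(1+0.56) ≈ 0.7179
SEM = 7.9000·√(1 − 0.7179) ≈ 4.1956
Margin = 1.96 · 4.1956 ≈ 8.2233
Lower bound: 40 − 8.2233 = 31.7767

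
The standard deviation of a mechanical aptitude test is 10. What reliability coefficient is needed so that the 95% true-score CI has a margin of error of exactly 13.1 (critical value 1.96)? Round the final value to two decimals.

SEM needed = half-width / z = 13.1/1.96 ≈ 6.6837
r = 1 − (6.6837/10)² ≈ 1 − 0.4467 ≈ 0.5533

0.55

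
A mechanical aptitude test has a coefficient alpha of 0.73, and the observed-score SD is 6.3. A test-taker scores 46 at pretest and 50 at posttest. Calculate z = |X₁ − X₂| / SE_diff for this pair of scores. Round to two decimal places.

The standard error of measurement is 6.3000×√(1 − 0.7300) ≃ 6.3000×0.5196 ≃ 3.2736.
SE_diff = SEM × √2 ≃ 3.2736 × 1.4142 ≃ 4.6295
z = 4 / 4.6295 ≃ 0.8640

0.86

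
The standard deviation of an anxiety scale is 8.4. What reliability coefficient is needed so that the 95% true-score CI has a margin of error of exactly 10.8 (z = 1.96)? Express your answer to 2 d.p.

Required SEM = 10.8 / 1.96 ≃ 5.510
r = 1 − (5.510/8.4)² ≃ 1 − 0.430 ≃ 0.570

0.57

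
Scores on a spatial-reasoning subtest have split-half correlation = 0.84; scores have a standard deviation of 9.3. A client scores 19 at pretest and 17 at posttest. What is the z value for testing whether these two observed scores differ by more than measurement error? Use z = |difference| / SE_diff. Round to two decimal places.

0.52

Spearman-Brown: r = 2(0.84) / (1 + 0.84) = 1.6800 / 1.8400 ≈ 0.9130
SEM = 9.3000×√(1 − 0.9130) ≈ 2.7424
SE_diff = SEM × √2 ≈ 2.7424 × 1.4142 ≈ 3.8784
z = 2 / 3.8784 ≈ 0.5157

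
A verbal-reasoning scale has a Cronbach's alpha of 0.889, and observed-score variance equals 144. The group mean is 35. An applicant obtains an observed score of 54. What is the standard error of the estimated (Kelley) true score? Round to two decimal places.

3.77

SD = √144 = 12.000
SE_est = 12.000×√(0.889×0.111) ≈ 3.770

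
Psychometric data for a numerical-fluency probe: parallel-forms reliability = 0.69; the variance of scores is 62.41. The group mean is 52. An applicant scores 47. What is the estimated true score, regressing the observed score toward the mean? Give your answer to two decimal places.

48.55

T̂ = r·X + (1 − r)·M = 0.690·47 + 0.310·52 = 32.430 + 16.120 ≈ 48.550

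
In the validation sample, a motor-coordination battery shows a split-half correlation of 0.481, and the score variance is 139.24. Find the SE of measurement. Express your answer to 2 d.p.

SD = √139.24 ≈ 11.800
Spearman-Brown: r = 2(0.481) / (1 + 0.481) = 0.962 / 1.481 ≈ 0.650
SEM = 11.800 · √(1 − 0.650) = 11.800 · √0.350 ≈ 11.800 · 0.592 ≈ 6.985

6.99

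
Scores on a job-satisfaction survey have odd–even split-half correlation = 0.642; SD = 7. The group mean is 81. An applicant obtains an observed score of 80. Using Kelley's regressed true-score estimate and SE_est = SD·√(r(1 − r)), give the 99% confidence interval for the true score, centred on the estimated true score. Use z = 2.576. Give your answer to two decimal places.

[72.77, 87.66]

Full-length reliability (Spearman-Brown) = 2(0.642)/(1+0.642) ≈ 0.7820
T̂ = 0.7820(80) + 0.2180(81) ≈ 80.2180
SE_est = SD * √(r(1 − r)) = 7.0000 * √0.1705 ≈ 7.0000 * 0.4129 ≈ 2.8903
99% CI: 80.2180 ± 7.4455 ≈ (72.7725, 87.6635)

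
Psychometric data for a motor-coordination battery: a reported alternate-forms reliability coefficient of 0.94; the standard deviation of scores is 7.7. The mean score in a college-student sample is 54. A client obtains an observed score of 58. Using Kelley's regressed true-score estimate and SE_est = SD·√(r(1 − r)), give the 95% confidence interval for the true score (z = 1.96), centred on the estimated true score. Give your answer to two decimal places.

[54.18, 61.34]

T̂ = r·X + (1 − r)·M = 0.940·58 + 0.060·54 = 54.520 + 3.240 ≈ 57.760
SE_est = SD · √(r(1 − r)) = 7.700 · √0.056 ≈ 7.700 · 0.237 ≈ 1.829
95% CI: 57.760 ± 3.584 ≈ (54.176, 61.344)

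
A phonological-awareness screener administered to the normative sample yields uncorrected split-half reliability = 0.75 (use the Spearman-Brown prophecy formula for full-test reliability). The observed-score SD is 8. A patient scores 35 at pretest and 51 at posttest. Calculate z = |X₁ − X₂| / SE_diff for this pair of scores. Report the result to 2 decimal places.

3.74

r_full = 2·0.75 / (1 + 0.75) ≈ 0.857
SEM = 8.000 × √(1 − 0.857) = 8.000 × √0.143 ≈ 8.000 × 0.378 ≈ 3.024
SE_diff = √2 × SEM ≈ 4.276
z = |35 − 51| / 4.276 = 16 / 4.276 ≈ 3.742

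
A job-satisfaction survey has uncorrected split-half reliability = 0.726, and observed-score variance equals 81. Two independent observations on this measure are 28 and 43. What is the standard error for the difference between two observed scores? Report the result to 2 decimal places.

5.07

σ = 81^(1/2) = 9.00000
r_full = 2·0.726 / (1 + 0.726) ≈ 0.84125
SEM = 9.00000 · √(1 − 0.84125) = 9.00000 · √0.15875 ≈ 9.00000 · 0.39843 ≈ 3.58589
SE_diff = SEM · √2 ≈ 3.58589 · 1.41421 ≈ 5.07122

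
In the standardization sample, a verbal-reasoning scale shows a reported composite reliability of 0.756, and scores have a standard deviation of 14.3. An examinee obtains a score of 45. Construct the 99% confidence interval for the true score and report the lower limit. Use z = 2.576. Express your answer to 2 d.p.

26.80

SEM = 14.3000 * √(1 − 0.7560) = 14.3000 * √0.2440 ≈ 14.3000 * 0.4940 ≈ 7.0637
Margin = 2.576 * 7.0637 ≈ 18.1960
Lower bound: 45 − 18.1960 = 26.8040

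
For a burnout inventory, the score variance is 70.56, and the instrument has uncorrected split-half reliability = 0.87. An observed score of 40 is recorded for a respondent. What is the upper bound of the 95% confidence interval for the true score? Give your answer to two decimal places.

44.34

SD = √70.56 = 8.4000
r_full = 2·0.87 / (1 + 0.87) ≈ 0.9305
The standard error of measurement is 8.4000*√(1 − 0.9305) ≈ 8.4000*0.2637 ≈ 2.2148.
Margin = 1.96 * 2.2148 ≈ 4.3410
Upper bound: 40 + 4.3410 = 44.3410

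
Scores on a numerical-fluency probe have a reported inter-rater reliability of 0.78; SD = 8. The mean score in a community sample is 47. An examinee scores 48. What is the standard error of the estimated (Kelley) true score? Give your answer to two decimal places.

3.31

SE_est = 8.0000·√(0.7800·0.2200) ≈ 3.3140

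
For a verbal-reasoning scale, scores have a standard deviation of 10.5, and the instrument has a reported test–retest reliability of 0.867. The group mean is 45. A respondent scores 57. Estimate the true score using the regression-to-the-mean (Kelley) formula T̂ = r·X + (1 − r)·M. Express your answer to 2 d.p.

Estimated true score = 0.867*57 + (1 − 0.867)*45 ≃ 55.404

55.40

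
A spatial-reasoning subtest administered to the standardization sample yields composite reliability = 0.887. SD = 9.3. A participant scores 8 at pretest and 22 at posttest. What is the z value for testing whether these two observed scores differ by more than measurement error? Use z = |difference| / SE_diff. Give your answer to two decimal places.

3.17

The standard error of measurement is 9.3000×√(1 − 0.8870) ≈ 9.3000×0.3362 ≈ 3.1262.
SE_diff = √2 × SEM ≈ 4.4212
z = 14 / 4.4212 ≈ 3.1666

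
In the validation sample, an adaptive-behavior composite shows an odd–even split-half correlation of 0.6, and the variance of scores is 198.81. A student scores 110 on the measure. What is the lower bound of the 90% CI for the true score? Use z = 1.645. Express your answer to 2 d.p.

SD = √198.81 = 14.100
Spearman-Brown: r = 2(0.6) / (1 + 0.6) = 1.200 / 1.600 ≃ 0.750
The standard error of measurement is 14.100*√(1 − 0.750) ≃ 14.100*0.500 ≃ 7.050.
Half-width = 1.645*7.050 ≃ 11.597
Lower limit = 110 − 11.597 ≃ 98.403

98.40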